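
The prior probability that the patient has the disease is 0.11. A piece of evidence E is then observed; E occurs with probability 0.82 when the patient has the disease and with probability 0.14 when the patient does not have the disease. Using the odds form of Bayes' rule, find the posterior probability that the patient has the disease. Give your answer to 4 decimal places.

Prior odds = 0.11/(1−0.11) = 0.12360.
Likelihood ratio for E = 0.82/0.14 = 5.8571.
Posterior odds = prior odds × LR = 0.72392.
Posterior probability = odds/(1+odds) = 0.72392/1.7239 = 0.4199.

Posterior probability ≈ 0.4199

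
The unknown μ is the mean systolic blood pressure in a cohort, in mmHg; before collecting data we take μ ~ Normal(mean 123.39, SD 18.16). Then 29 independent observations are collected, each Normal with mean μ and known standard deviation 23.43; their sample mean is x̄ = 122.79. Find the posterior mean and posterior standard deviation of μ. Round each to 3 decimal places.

Prior precision 1/τ₀² = 1/18.16² = 0.00303227; data precision n/σ² = 29/23.43² = 0.0528267.
Posterior precision = 0.00303227 + 0.0528267 = 0.0558590, giving posterior SD = 1/√0.0558590 = 4.231.
Posterior mean = (0.00303227·123.39 + 0.0528267·122.79) / 0.0558590 = 122.823.

Posterior mean ≈ 122.823; posterior SD ≈ 4.231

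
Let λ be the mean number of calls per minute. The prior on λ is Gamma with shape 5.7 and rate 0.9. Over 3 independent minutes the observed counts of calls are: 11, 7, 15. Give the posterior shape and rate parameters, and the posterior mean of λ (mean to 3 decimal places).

Posterior: Gamma(shape=38.7, rate=3.9); mean ≈ 9.923

The Poisson likelihood adds the total count to the shape and the number of exposure periods to the rate. Here ∑xᵢ = 33 and n = 3, so shape 5.7→38.7 and rate 0.9→3.9.
Posterior mean = shape/rate = 38.7/3.9 = 9.923.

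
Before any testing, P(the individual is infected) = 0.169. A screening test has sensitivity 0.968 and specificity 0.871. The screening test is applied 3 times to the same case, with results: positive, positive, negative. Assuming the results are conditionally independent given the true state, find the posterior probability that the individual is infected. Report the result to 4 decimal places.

Posterior P(H) ≈ 0.2961

With H the event that the individual is infected, the joint likelihood of the observed sequence is P(data|H) = 0.968·0.968·0.032 = 0.029985 and P(data|¬H) = 0.129·0.129·0.871 = 0.014494.
Bayes: P(H|data) = 0.169·0.029985 / (0.169·0.029985 + 0.831·0.014494) = 0.0050674/0.017112 = 0.2961.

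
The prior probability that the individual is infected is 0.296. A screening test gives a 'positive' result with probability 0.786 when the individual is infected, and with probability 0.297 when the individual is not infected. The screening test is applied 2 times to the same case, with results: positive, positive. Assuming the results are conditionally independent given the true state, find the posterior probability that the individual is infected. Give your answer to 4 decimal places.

Let H be the event that the individual is infected; start with P(H) = 0.296. P('positive'|H) = 0.786, P('positive'|¬H) = 0.297.
Update on result 1 ('positive'): P(H) ← 0.786·0.2960 / (0.786·0.2960 + 0.297·0.7040) = 0.23266/0.44174 = 0.5267.
Update on result 2 ('positive'): P(H) ← 0.786·0.5267 / (0.786·0.5267 + 0.297·0.4733) = 0.41397/0.55454 = 0.7465.

Posterior P(H) ≈ 0.7465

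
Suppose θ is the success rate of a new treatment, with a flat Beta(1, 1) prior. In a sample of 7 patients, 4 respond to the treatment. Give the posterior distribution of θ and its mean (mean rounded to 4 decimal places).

Observing 4 successes and 3 failures updates Beta(1, 1) by adding the success and failure counts to the two shape parameters: α = 1+4 = 5, β = 1+3 = 4.
E[θ | data] = 5/(5+4) = 0.5556.

Posterior: Beta(5, 4); mean ≈ 0.5556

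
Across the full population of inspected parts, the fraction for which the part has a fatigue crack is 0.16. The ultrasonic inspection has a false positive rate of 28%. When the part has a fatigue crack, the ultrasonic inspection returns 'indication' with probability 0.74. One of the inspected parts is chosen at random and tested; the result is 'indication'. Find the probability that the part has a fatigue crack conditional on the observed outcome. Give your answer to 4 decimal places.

Write H for 'the part has a fatigue crack'. Prior odds H:¬H = 0.16/0.84 = 0.19048. For the 'indication' outcome, the likelihood ratio is 0.74/0.28 = 2.6429.
Posterior odds = 0.19048 × 2.6429 = 0.50340, so P(H|E) = 0.50340/(1+0.50340) = 0.3348.

P(H | E) ≈ 0.3348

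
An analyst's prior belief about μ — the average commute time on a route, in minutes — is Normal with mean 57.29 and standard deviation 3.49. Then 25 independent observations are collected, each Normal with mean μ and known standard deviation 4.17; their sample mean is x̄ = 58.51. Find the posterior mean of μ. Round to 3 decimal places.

Posterior mean ≈ 58.444

Prior precision 1/τ₀² = 1/3.49² = 0.0821011; data precision n/σ² = 25/4.17² = 1.43770.
Posterior precision = 0.0821011 + 1.43770 = 1.51980.
Posterior mean = (0.0821011·57.29 + 1.43770·58.51) / 1.51980 = 58.444.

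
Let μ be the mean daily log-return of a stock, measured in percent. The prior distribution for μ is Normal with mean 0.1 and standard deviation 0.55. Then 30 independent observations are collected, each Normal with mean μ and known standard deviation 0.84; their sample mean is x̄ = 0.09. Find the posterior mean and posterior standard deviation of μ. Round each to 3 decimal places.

Posterior mean ≈ 0.091; posterior SD ≈ 0.148

With known σ, the Normal prior is conjugate. Weight on the data is w = (n/σ²)/(n/σ² + 1/τ₀²) = 42.5170/(42.5170+3.30579) = 0.92786.
Posterior mean = w·x̄ + (1−w)·μ₀ = 0.92786·0.09 + 0.072143·0.1 = 0.091. Posterior variance = 1/(42.5170+3.30579) = 0.0218232, so SD = 0.148.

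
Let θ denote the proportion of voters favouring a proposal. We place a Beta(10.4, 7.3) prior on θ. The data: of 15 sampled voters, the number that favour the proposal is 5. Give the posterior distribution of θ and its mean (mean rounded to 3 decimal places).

Posterior: Beta(15.4, 17.3); mean ≈ 0.471

The binomial likelihood is conjugate to the Beta prior: with 5 successes and 10 failures, the posterior is Beta(10.4+5, 7.3+10) = Beta(15.4, 17.3).
Posterior mean = α/(α+β) = 15.4/32.7 = 0.471.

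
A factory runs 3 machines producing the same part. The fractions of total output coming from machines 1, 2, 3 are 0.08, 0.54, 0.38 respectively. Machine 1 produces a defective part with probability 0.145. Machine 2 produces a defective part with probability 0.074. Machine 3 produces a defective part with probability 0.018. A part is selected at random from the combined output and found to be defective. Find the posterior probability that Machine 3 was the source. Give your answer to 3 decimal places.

Posterior probability ≈ 0.117

P(defective|M1) = 0.145; P(defective|M2) = 0.074; P(defective|M3) = 0.018.
Prior × likelihood for each source: 0.08·0.145=0.01160, 0.54·0.074=0.03996, 0.38·0.018=0.006840. Summing gives P(defective) = 0.058400.
P(Machine 3 | defective) = 0.006840 / 0.058400 = 0.117.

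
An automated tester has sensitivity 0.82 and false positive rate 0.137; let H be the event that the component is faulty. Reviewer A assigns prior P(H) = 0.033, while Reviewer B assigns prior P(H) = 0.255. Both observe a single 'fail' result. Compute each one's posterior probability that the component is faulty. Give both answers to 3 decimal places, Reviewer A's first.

Reviewer A: 0.170; Reviewer B: 0.672

P('+'|H) = 0.82, P('+'|¬H) = 0.137.
Reviewer A: numerator 0.82·0.033 = 0.027060; evidence = 0.027060+0.137·0.967 = 0.15954; posterior = 0.170.
Reviewer B: numerator 0.82·0.255 = 0.20910; evidence = 0.20910+0.137·0.745 = 0.31116; posterior = 0.672.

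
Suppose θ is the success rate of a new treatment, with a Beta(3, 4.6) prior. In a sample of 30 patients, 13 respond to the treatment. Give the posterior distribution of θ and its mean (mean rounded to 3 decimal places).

Posterior: Beta(16, 21.6); mean ≈ 0.426

Observing 13 successes and 17 failures updates Beta(3, 4.6) by adding the success and failure counts to the two shape parameters: α = 3+13 = 16, β = 4.6+17 = 21.6.
E[θ | data] = 16/(16+21.6) = 0.426.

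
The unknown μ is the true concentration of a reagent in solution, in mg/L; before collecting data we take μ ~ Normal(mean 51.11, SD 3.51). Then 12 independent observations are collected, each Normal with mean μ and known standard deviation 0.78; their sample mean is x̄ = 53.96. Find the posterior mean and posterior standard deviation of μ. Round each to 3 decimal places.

Prior precision 1/τ₀² = 1/3.51² = 0.0811682; data precision n/σ² = 12/0.78² = 19.7239.
Posterior precision = 0.0811682 + 19.7239 = 19.8050, giving posterior SD = 1/√19.8050 = 0.225.
Posterior mean = (0.0811682·51.11 + 19.7239·53.96) / 19.8050 = 53.948.

Posterior mean ≈ 53.948; posterior SD ≈ 0.225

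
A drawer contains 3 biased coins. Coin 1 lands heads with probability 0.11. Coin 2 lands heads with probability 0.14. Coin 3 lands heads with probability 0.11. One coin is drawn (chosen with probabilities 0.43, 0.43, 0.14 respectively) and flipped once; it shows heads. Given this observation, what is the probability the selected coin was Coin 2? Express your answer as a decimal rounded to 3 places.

Posterior probability ≈ 0.490

P(heads|C1) = 0.11; P(heads|C2) = 0.14; P(heads|C3) = 0.11.
Prior × likelihood for each source: 0.43·0.11=0.04730, 0.43·0.14=0.06020, 0.14·0.11=0.01540. Summing gives P(heads) = 0.12290.
P(Coin 2 | heads) = 0.06020 / 0.12290 = 0.490.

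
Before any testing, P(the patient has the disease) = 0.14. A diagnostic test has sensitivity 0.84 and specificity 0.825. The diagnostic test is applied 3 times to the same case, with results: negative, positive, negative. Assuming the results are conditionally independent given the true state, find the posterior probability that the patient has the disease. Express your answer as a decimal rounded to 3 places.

Let H be the event that the patient has the disease; start with P(H) = 0.14. P('positive'|H) = 0.84, P('positive'|¬H) = 0.175.
Update on result 1 ('negative'): P(H) ← 0.16·0.1400 / (0.16·0.1400 + 0.825·0.8600) = 0.022400/0.73190 = 0.0306.
Update on result 2 ('positive'): P(H) ← 0.84·0.0306 / (0.84·0.0306 + 0.175·0.9694) = 0.025708/0.19535 = 0.1316.
Update on result 3 ('negative'): P(H) ← 0.16·0.1316 / (0.16·0.1316 + 0.825·0.8684) = 0.021056/0.73749 = 0.0286.

Posterior P(H) ≈ 0.029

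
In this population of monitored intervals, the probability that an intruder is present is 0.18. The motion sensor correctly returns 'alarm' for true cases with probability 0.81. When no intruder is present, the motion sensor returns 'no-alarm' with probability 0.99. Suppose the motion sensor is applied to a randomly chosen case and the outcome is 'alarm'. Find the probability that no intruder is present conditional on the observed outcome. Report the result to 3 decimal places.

P(¬H | E) ≈ 0.053

Write H for 'an intruder is present'. Prior odds H:¬H = 0.18/0.82 = 0.21951. For the 'alarm' outcome, the likelihood ratio is 0.81/0.01 = 81.000.
Posterior odds = 0.21951 × 81.000 = 17.780, so P(H|E) = 17.780/(1+17.780) = 0.947. Then P(¬H|E) = 1 − 0.947 = 0.053.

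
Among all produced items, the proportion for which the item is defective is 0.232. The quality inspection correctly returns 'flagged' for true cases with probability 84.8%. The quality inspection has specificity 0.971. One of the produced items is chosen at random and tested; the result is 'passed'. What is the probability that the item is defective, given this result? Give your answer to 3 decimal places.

Write H for 'the item is defective'. Prior odds H:¬H = 0.232/0.768 = 0.30208. For the 'passed' outcome, the likelihood ratio is 0.152/0.971 = 0.15654.
Posterior odds = 0.30208 × 0.15654 = 0.047288, so P(H|E) = 0.047288/(1+0.047288) = 0.045.

P(H | E) ≈ 0.045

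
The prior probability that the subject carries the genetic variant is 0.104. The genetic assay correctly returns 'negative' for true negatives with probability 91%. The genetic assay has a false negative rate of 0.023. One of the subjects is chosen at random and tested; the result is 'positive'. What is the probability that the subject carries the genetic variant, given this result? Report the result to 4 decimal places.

Let H be the event that the subject carries the genetic variant. P(H) = 0.104, so P(¬H) = 0.896. With E the 'positive' result, P(E|H) = 0.977 and P(E|¬H) = 0.09.
P(E) = 0.977·0.104 + 0.09·0.896 = 0.10161 + 0.080640 = 0.18225.
By Bayes' theorem, P(H|E) = 0.10161 / 0.18225 = 0.5575.

P(H | E) ≈ 0.5575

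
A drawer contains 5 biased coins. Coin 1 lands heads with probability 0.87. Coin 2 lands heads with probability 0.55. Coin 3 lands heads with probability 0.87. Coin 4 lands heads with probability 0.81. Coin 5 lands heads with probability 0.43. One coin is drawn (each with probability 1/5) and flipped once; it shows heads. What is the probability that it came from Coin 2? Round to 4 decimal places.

P(heads|C1) = 0.87; P(heads|C2) = 0.55; P(heads|C3) = 0.87; P(heads|C4) = 0.81; P(heads|C5) = 0.43.
Prior × likelihood for each source: 0.2·0.87=0.1740, 0.2·0.55=0.1100, 0.2·0.87=0.1740, 0.2·0.81=0.1620, 0.2·0.43=0.08600. Summing gives P(heads) = 0.70600.
P(Coin 2 | heads) = 0.1100 / 0.70600 = 0.1558.

Posterior probability ≈ 0.1558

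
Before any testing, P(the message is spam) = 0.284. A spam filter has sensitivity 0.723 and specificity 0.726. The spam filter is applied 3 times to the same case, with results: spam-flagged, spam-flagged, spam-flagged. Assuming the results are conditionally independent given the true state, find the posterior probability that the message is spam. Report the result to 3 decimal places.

With H the event that the message is spam, the joint likelihood of the observed sequence is P(data|H) = 0.723·0.723·0.723 = 0.37793 and P(data|¬H) = 0.274·0.274·0.274 = 0.020571.
Bayes: P(H|data) = 0.284·0.37793 / (0.284·0.37793 + 0.716·0.020571) = 0.10733/0.12206 = 0.8793.

Posterior P(H) ≈ 0.879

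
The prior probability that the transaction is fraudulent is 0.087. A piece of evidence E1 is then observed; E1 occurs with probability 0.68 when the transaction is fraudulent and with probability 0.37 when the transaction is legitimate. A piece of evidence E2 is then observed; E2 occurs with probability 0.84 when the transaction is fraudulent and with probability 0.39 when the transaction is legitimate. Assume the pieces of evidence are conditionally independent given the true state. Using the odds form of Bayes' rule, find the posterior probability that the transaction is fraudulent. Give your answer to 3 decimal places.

Prior odds = 0.087/(1−0.087) = 0.095290.
Likelihood ratio for E1 = 0.68/0.37 = 1.8378.
Likelihood ratio for E2 = 0.84/0.39 = 2.1538.
Posterior odds = prior odds × LR₁ × LR₂ = 0.37720.
Posterior probability = odds/(1+odds) = 0.37720/1.3772 = 0.274.

Posterior probability ≈ 0.274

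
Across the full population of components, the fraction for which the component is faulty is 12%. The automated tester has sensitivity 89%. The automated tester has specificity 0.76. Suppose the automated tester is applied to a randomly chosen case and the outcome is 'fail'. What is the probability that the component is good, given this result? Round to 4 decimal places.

P(¬H | E) ≈ 0.6642

Write H for 'the component is faulty'. Prior odds H:¬H = 0.12/0.88 = 0.13636. For the 'fail' outcome, the likelihood ratio is 0.89/0.24 = 3.7083.
Posterior odds = 0.13636 × 3.7083 = 0.50568, so P(H|E) = 0.50568/(1+0.50568) = 0.3358. Then P(¬H|E) = 1 − 0.3358 = 0.6642.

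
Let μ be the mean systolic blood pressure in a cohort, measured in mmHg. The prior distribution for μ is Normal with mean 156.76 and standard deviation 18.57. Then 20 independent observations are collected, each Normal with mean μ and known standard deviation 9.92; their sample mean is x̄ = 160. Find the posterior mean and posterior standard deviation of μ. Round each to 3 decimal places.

With known σ, the Normal prior is conjugate. Weight on the data is w = (n/σ²)/(n/σ² + 1/τ₀²) = 0.203239/(0.203239+0.00289985) = 0.98593.
Posterior mean = w·x̄ + (1−w)·μ₀ = 0.98593·160 + 0.014067·156.76 = 159.954. Posterior variance = 1/(0.203239+0.00289985) = 4.85110, so SD = 2.203.

Posterior mean ≈ 159.954; posterior SD ≈ 2.203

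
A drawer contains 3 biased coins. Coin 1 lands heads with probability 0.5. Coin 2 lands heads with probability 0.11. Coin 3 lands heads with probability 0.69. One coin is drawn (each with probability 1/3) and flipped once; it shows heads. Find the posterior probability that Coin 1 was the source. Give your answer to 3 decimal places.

Posterior probability ≈ 0.385

P(heads|C1) = 0.5; P(heads|C2) = 0.11; P(heads|C3) = 0.69.
Prior × likelihood for each source: 0.333333·0.5=0.1667, 0.333333·0.11=0.03667, 0.333333·0.69=0.2300. Summing gives P(heads) = 0.43333.
P(Coin 1 | heads) = 0.1667 / 0.43333 = 0.385.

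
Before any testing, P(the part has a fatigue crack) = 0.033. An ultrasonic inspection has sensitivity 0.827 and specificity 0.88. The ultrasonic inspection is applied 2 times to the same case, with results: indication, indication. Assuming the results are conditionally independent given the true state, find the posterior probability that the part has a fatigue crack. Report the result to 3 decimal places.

Let H be the event that the part has a fatigue crack; start with P(H) = 0.033. P('indication'|H) = 0.827, P('indication'|¬H) = 0.12.
Update on result 1 ('indication'): P(H) ← 0.827·0.0330 / (0.827·0.0330 + 0.12·0.9670) = 0.027291/0.14333 = 0.1904.
Update on result 2 ('indication'): P(H) ← 0.827·0.1904 / (0.827·0.1904 + 0.12·0.8096) = 0.15747/0.25462 = 0.6184.

Posterior P(H) ≈ 0.618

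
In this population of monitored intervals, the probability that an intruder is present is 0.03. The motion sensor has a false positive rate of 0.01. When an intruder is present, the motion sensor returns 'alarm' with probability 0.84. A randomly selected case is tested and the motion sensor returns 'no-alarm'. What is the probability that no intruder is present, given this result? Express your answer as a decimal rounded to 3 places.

P(¬H | E) ≈ 0.995

Write H for 'an intruder is present'. Prior odds H:¬H = 0.03/0.97 = 0.030928. For the 'no-alarm' outcome, the likelihood ratio is 0.16/0.99 = 0.16162.
Posterior odds = 0.030928 × 0.16162 = 0.0049984, so P(H|E) = 0.0049984/(1+0.0049984) = 0.005. Then P(¬H|E) = 1 − 0.005 = 0.995.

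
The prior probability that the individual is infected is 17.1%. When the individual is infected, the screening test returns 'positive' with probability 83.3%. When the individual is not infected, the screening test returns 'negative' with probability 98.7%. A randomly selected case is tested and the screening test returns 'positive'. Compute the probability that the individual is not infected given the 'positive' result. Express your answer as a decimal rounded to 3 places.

P(¬H | E) ≈ 0.070

Let H be the event that the individual is infected. P(H) = 0.171, so P(¬H) = 0.829. With E the 'positive' result, P(E|H) = 0.833 and P(E|¬H) = 0.013.
P(E) = 0.833·0.171 + 0.013·0.829 = 0.14244 + 0.010777 = 0.15322.
By Bayes' theorem, P(H|E) = 0.14244 / 0.15322 = 0.930. Hence P(¬H|E) = 1 − 0.930 = 0.070.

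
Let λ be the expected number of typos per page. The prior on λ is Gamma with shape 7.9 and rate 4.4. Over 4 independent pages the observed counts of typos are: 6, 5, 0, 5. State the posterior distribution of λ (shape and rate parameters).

Posterior: Gamma(shape=23.9, rate=8.4)

The Poisson likelihood adds the total count to the shape and the number of exposure periods to the rate. Here ∑xᵢ = 16 and n = 4, so shape 7.9→23.9 and rate 4.4→8.4.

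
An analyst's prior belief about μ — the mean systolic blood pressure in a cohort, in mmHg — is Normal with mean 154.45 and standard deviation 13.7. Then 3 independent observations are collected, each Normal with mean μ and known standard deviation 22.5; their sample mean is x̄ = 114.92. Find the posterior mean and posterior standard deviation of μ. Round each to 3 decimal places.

Posterior mean ≈ 133.635; posterior SD ≈ 9.426

Prior precision 1/τ₀² = 1/13.7² = 0.00532793; data precision n/σ² = 3/22.5² = 0.00592593.
Posterior precision = 0.00532793 + 0.00592593 = 0.0112539, giving posterior SD = 1/√0.0112539 = 9.426.
Posterior mean = (0.00532793·154.45 + 0.00592593·114.92) / 0.0112539 = 133.635.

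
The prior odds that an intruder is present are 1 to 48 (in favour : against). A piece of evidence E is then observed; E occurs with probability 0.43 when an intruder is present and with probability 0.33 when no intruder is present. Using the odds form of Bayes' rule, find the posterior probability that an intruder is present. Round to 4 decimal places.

Posterior probability ≈ 0.0264

Prior odds = 1/48 = 0.020833.
Likelihood ratio for E = 0.43/0.33 = 1.3030.
Posterior odds = prior odds × LR = 0.027146.
Posterior probability = odds/(1+odds) = 0.027146/1.0271 = 0.0264.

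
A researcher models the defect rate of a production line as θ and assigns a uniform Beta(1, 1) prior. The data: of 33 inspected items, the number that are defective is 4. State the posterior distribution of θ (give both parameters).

Posterior: Beta(5, 30)

Observing 4 successes and 29 failures updates Beta(1, 1) by adding the success and failure counts to the two shape parameters: α = 1+4 = 5, β = 1+29 = 30.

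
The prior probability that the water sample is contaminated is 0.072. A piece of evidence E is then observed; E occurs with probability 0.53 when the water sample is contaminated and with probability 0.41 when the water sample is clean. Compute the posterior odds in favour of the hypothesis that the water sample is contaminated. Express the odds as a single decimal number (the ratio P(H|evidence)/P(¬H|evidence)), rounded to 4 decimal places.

Posterior odds ≈ 0.1003

Prior odds = 0.072/(1−0.072) = 0.077586. In log-odds, ln(0.077586) = -2.5564.
Add log likelihood ratio: ln(1.2927) = 0.25672.
Posterior log-odds = -2.2996, so posterior odds = exp(-2.2996) = 0.10029.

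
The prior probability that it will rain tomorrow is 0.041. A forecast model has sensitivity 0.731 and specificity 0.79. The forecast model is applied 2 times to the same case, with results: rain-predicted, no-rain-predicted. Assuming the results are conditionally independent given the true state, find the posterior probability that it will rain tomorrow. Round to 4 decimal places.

Posterior P(H) ≈ 0.0482

Let H be the event that it will rain tomorrow; start with P(H) = 0.041. P('rain-predicted'|H) = 0.731, P('rain-predicted'|¬H) = 0.21.
Update on result 1 ('rain-predicted'): P(H) ← 0.731·0.0410 / (0.731·0.0410 + 0.21·0.9590) = 0.029971/0.23136 = 0.1295.
Update on result 2 ('no-rain-predicted'): P(H) ← 0.269·0.1295 / (0.269·0.1295 + 0.79·0.8705) = 0.034847/0.72251 = 0.0482.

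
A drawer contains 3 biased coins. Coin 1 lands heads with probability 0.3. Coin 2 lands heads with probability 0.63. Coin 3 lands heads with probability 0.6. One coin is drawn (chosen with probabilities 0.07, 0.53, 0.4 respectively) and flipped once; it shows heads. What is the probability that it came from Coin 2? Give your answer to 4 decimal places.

Tabulate prior·likelihood by source: [1] prior 0.07, lik 0.3, product 0.02100; [2] prior 0.53, lik 0.63, product 0.3339; [3] prior 0.4, lik 0.6, product 0.2400.
Normalizing constant = 0.59490; the posterior for Coin 2 is its product over the sum, 0.3339/0.59490 = 0.5613.

Posterior probability ≈ 0.5613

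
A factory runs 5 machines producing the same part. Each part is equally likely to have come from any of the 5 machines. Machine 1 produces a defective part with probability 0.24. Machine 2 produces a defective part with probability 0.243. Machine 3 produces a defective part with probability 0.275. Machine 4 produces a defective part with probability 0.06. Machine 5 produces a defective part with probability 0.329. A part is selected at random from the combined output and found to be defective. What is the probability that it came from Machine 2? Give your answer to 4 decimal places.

Tabulate prior·likelihood by source: [1] prior 0.2, lik 0.24, product 0.04800; [2] prior 0.2, lik 0.243, product 0.04860; [3] prior 0.2, lik 0.275, product 0.05500; [4] prior 0.2, lik 0.06, product 0.01200; [5] prior 0.2, lik 0.329, product 0.06580.
Normalizing constant = 0.22940; the posterior for Machine 2 is its product over the sum, 0.04860/0.22940 = 0.2119.

Posterior probability ≈ 0.2119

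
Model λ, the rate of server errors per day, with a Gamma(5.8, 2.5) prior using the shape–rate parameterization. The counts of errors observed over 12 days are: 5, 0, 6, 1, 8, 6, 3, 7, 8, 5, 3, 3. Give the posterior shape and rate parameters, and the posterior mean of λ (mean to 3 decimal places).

Total count ∑xᵢ = 55 over n = 12 days.
Gamma is conjugate to the Poisson likelihood: posterior is Gamma(shape = 5.8+55 = 60.8, rate = 2.5+12 = 14.5).
Posterior mean = shape/rate = 60.8/14.5 = 4.193.

Posterior: Gamma(shape=60.8, rate=14.5); mean ≈ 4.193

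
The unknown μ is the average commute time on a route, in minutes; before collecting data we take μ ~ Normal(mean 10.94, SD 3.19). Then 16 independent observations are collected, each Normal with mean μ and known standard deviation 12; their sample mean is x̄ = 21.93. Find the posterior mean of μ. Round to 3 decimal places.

With known σ, the Normal prior is conjugate. Weight on the data is w = (n/σ²)/(n/σ² + 1/τ₀²) = 0.111111/(0.111111+0.0982695) = 0.53067.
Posterior mean = w·x̄ + (1−w)·μ₀ = 0.53067·21.93 + 0.46933·10.94 = 16.772.

Posterior mean ≈ 16.772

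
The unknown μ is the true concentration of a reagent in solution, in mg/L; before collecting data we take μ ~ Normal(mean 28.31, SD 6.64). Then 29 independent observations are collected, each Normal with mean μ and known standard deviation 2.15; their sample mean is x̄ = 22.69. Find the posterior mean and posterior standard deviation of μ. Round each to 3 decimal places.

With known σ, the Normal prior is conjugate. Weight on the data is w = (n/σ²)/(n/σ² + 1/τ₀²) = 6.27366/(6.27366+0.0226811) = 0.99640.
Posterior mean = w·x̄ + (1−w)·μ₀ = 0.99640·22.69 + 0.0036023·28.31 = 22.710. Posterior variance = 1/(6.27366+0.0226811) = 0.158822, so SD = 0.399.

Posterior mean ≈ 22.710; posterior SD ≈ 0.399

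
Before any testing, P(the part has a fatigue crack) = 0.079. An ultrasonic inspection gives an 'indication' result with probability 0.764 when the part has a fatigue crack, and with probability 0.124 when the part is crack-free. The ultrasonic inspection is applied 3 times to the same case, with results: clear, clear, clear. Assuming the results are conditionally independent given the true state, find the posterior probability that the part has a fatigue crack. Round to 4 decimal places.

Posterior P(H) ≈ 0.0017

Let H be the event that the part has a fatigue crack; start with P(H) = 0.079. P('indication'|H) = 0.764, P('indication'|¬H) = 0.124.
Update on result 1 ('clear'): P(H) ← 0.236·0.0790 / (0.236·0.0790 + 0.876·0.9210) = 0.018644/0.82544 = 0.0226.
Update on result 2 ('clear'): P(H) ← 0.236·0.0226 / (0.236·0.0226 + 0.876·0.9774) = 0.0053305/0.86154 = 0.0062.
Update on result 3 ('clear'): P(H) ← 0.236·0.0062 / (0.236·0.0062 + 0.876·0.9938) = 0.0014602/0.87204 = 0.0017.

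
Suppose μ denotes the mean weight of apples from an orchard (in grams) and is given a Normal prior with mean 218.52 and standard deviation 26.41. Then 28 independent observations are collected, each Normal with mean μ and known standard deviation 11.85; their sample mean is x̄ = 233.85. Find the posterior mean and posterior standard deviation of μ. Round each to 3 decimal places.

Posterior mean ≈ 233.741; posterior SD ≈ 2.231

Prior precision 1/τ₀² = 1/26.41² = 0.00143372; data precision n/σ² = 28/11.85² = 0.199398.
Posterior precision = 0.00143372 + 0.199398 = 0.200832, giving posterior SD = 1/√0.200832 = 2.231.
Posterior mean = (0.00143372·218.52 + 0.199398·233.85) / 0.200832 = 233.741.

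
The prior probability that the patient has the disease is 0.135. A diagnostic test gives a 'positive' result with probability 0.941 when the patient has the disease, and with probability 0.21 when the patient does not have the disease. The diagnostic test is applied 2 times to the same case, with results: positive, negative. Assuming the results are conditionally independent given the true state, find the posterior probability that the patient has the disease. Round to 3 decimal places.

With H the event that the patient has the disease, the joint likelihood of the observed sequence is P(data|H) = 0.941·0.059 = 0.055519 and P(data|¬H) = 0.21·0.79 = 0.16590.
Bayes: P(H|data) = 0.135·0.055519 / (0.135·0.055519 + 0.865·0.16590) = 0.0074951/0.15100 = 0.0496.

Posterior P(H) ≈ 0.050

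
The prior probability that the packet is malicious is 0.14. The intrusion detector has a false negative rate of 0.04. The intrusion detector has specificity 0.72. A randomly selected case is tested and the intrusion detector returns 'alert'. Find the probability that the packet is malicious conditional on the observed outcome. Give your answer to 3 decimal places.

Let H be the event that the packet is malicious. P(H) = 0.14, so P(¬H) = 0.86. With E the 'alert' result, P(E|H) = 0.96 and P(E|¬H) = 0.28.
P(E) = 0.96·0.14 + 0.28·0.86 = 0.13440 + 0.24080 = 0.37520.
By Bayes' theorem, P(H|E) = 0.13440 / 0.37520 = 0.358.

P(H | E) ≈ 0.358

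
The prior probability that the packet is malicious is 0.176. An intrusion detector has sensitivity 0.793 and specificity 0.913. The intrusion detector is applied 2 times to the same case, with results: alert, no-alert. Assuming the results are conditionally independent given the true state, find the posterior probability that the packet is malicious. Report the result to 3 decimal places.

Posterior P(H) ≈ 0.306

Let H be the event that the packet is malicious; start with P(H) = 0.176. P('alert'|H) = 0.793, P('alert'|¬H) = 0.087.
Update on result 1 ('alert'): P(H) ← 0.793·0.1760 / (0.793·0.1760 + 0.087·0.8240) = 0.13957/0.21126 = 0.6607.
Update on result 2 ('no-alert'): P(H) ← 0.207·0.6607 / (0.207·0.6607 + 0.913·0.3393) = 0.13676/0.44658 = 0.3062.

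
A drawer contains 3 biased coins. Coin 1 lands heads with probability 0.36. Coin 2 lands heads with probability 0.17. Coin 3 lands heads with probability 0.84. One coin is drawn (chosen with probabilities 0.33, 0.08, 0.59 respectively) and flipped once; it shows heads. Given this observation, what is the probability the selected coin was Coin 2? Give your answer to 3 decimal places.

Tabulate prior·likelihood by source: [1] prior 0.33, lik 0.36, product 0.1188; [2] prior 0.08, lik 0.17, product 0.01360; [3] prior 0.59, lik 0.84, product 0.4956.
Normalizing constant = 0.62800; the posterior for Coin 2 is its product over the sum, 0.01360/0.62800 = 0.022.

Posterior probability ≈ 0.022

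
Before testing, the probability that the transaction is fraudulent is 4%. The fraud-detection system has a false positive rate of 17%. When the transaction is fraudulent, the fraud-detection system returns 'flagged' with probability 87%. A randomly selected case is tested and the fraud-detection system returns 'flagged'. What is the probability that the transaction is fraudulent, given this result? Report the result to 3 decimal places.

P(H | E) ≈ 0.176

Write H for 'the transaction is fraudulent'. Prior odds H:¬H = 0.04/0.96 = 0.041667. For the 'flagged' outcome, the likelihood ratio is 0.87/0.17 = 5.1176.
Posterior odds = 0.041667 × 5.1176 = 0.21324, so P(H|E) = 0.21324/(1+0.21324) = 0.176.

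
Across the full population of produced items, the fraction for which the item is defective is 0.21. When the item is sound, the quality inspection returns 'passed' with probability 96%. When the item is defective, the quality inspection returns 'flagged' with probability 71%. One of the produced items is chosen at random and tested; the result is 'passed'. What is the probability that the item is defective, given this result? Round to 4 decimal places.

Let H be the event that the item is defective. P(H) = 0.21, so P(¬H) = 0.79. With E the 'passed' result, P(E|H) = 0.29 and P(E|¬H) = 0.96.
P(E) = 0.29·0.21 + 0.96·0.79 = 0.060900 + 0.75840 = 0.81930.
By Bayes' theorem, P(H|E) = 0.060900 / 0.81930 = 0.0743.

P(H | E) ≈ 0.0743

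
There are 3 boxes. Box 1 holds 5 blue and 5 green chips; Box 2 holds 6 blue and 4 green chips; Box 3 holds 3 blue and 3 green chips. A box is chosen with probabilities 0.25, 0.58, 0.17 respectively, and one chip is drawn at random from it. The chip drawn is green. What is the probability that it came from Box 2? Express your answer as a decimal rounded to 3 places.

Tabulate prior·likelihood by source: [1] prior 0.25, lik 0.5, product 0.1250; [2] prior 0.58, lik 0.4, product 0.2320; [3] prior 0.17, lik 0.5, product 0.08500.
Normalizing constant = 0.44200; the posterior for Box 2 is its product over the sum, 0.2320/0.44200 = 0.525.

Posterior probability ≈ 0.525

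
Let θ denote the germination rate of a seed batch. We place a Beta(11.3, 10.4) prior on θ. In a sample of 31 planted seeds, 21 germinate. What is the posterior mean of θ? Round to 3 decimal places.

Posterior mean ≈ 0.613

The binomial likelihood is conjugate to the Beta prior: with 21 successes and 10 failures, the posterior is Beta(11.3+21, 10.4+10) = Beta(32.3, 20.4).
Posterior mean = α/(α+β) = 32.3/52.7 = 0.613.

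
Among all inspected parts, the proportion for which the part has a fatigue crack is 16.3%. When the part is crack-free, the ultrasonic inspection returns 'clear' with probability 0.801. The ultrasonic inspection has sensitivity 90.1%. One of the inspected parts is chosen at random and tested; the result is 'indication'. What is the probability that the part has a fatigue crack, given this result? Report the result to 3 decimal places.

P(H | E) ≈ 0.469

Let H be the event that the part has a fatigue crack. P(H) = 0.163, so P(¬H) = 0.837. With E the 'indication' result, P(E|H) = 0.901 and P(E|¬H) = 0.199.
P(E) = 0.901·0.163 + 0.199·0.837 = 0.14686 + 0.16656 = 0.31343.
By Bayes' theorem, P(H|E) = 0.14686 / 0.31343 = 0.469.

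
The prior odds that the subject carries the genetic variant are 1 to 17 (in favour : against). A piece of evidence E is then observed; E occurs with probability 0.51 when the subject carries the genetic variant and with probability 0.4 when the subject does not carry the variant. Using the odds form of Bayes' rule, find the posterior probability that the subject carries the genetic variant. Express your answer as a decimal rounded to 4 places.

Posterior probability ≈ 0.0698

Prior odds = 1/17 = 0.058824.
Likelihood ratio for E = 0.51/0.4 = 1.2750.
Posterior odds = prior odds × LR = 0.075000.
Posterior probability = odds/(1+odds) = 0.075000/1.0750 = 0.0698.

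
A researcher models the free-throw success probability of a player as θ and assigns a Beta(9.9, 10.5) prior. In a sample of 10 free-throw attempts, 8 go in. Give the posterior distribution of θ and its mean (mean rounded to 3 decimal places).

Observing 8 successes and 2 failures updates Beta(9.9, 10.5) by adding the success and failure counts to the two shape parameters: α = 9.9+8 = 17.9, β = 10.5+2 = 12.5.
E[θ | data] = 17.9/(17.9+12.5) = 0.589.

Posterior: Beta(17.9, 12.5); mean ≈ 0.589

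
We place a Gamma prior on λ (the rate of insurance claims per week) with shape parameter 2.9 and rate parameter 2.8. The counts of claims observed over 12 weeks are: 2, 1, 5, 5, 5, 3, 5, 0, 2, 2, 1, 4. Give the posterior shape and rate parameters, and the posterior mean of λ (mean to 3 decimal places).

Posterior: Gamma(shape=37.9, rate=14.8); mean ≈ 2.561

Total count ∑xᵢ = 35 over n = 12 weeks.
Gamma is conjugate to the Poisson likelihood: posterior is Gamma(shape = 2.9+35 = 37.9, rate = 2.8+12 = 14.8).
Posterior mean = shape/rate = 37.9/14.8 = 2.561.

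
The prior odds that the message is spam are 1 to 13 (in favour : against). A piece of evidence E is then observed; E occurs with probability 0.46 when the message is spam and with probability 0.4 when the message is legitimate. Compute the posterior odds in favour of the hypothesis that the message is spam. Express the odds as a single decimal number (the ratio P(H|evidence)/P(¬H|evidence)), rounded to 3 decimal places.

Posterior odds ≈ 0.088

Prior odds = 1/13 = 0.076923. In log-odds, ln(0.076923) = -2.5649.
Add log likelihood ratio: ln(1.1500) = 0.13976.
Posterior log-odds = -2.4252, so posterior odds = exp(-2.4252) = 0.088462.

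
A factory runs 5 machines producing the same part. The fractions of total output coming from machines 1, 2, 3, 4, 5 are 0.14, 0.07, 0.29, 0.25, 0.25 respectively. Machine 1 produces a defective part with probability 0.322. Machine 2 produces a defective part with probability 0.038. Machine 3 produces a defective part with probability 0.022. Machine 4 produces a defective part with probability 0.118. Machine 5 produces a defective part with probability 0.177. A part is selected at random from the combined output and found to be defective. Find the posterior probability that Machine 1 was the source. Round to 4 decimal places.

Posterior probability ≈ 0.3525

P(defective|M1) = 0.322; P(defective|M2) = 0.038; P(defective|M3) = 0.022; P(defective|M4) = 0.118; P(defective|M5) = 0.177.
Prior × likelihood for each source: 0.14·0.322=0.04508, 0.07·0.038=0.002660, 0.29·0.022=0.006380, 0.25·0.118=0.02950, 0.25·0.177=0.04425. Summing gives P(defective) = 0.12787.
P(Machine 1 | defective) = 0.04508 / 0.12787 = 0.3525.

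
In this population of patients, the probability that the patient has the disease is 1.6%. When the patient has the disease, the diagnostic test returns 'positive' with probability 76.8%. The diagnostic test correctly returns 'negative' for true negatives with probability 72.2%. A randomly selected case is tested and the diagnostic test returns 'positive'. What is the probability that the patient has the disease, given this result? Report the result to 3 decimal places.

P(H | E) ≈ 0.043

Write H for 'the patient has the disease'. Prior odds H:¬H = 0.016/0.984 = 0.016260. For the 'positive' outcome, the likelihood ratio is 0.768/0.278 = 2.7626.
Posterior odds = 0.016260 × 2.7626 = 0.044920, so P(H|E) = 0.044920/(1+0.044920) = 0.043.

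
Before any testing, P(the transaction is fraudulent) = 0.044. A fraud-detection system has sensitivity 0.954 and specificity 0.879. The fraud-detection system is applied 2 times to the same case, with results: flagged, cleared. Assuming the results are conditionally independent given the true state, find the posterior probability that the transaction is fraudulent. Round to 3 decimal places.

Posterior P(H) ≈ 0.019

With H the event that the transaction is fraudulent, the joint likelihood of the observed sequence is P(data|H) = 0.954·0.046 = 0.043884 and P(data|¬H) = 0.121·0.879 = 0.10636.
Bayes: P(H|data) = 0.044·0.043884 / (0.044·0.043884 + 0.956·0.10636) = 0.0019309/0.10361 = 0.0186.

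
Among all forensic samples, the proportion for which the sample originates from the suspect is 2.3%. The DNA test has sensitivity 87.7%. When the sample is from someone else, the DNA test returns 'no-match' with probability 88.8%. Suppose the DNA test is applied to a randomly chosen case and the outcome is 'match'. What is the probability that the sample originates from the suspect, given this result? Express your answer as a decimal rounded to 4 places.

P(H | E) ≈ 0.1556

Write H for 'the sample originates from the suspect'. Prior odds H:¬H = 0.023/0.977 = 0.023541. For the 'match' outcome, the likelihood ratio is 0.877/0.112 = 7.8304.
Posterior odds = 0.023541 × 7.8304 = 0.18434, so P(H|E) = 0.18434/(1+0.18434) = 0.1556.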